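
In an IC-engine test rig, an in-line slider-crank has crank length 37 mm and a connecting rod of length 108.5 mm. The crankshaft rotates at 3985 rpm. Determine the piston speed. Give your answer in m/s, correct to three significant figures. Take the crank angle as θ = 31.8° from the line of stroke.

ω = 2π·3985/60 = 417.3 rad/s
For an in-line slider-crank, x = r cosθ + √(L² − r² sin²θ), so v = −rω sinθ·[1 + r cosθ/√(L² − r² sin²θ)].
With r = 0.037 m, L = 0.1085 m, θ = 31.8°: √(L² − r² sin²θ) = 0.10673 m.
v = −0.037·417.3·0.52696·[1 + 0.037·0.84989/0.10673] = -10.534 m/s.
|v| = 10.534 m/s.

10.5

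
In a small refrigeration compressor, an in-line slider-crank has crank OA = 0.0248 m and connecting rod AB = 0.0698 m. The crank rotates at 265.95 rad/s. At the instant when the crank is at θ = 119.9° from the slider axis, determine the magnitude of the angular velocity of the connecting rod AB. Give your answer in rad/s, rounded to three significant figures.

49.5

ω = 265.9 rad/s
The rod makes angle φ with the slider axis where L sinφ = r sinθ; differentiating, L cosφ·φ̇ = r ω cosθ.
L cosφ = √(L² − r² sin²θ) = 0.066407 m.
|ω_rod| = r ω |cosθ| / √(L² − r² sin²θ) = 0.0248·265.9·0.49849/0.066407 = 49.51 rad/s.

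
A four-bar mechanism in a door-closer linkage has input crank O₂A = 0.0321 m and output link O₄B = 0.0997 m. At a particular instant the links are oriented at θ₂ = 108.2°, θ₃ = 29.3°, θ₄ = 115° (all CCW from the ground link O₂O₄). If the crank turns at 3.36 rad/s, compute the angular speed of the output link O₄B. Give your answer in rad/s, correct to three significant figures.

1.06

ω₂ = 3.36 rad/s
Differentiating the loop-closure r₂e^{iθ₂}+r₃e^{iθ₃}=r₁+r₄e^{iθ₄} gives r₂ω₂e^{iθ₂}+r₃ω₃e^{iθ₃}=r₄ω₄e^{iθ₄}.
Eliminating the other unknown: ω₄ = r₂ω₂ sin(θ₂−θ₃) / [r₄ sin(θ₄−θ₃)].
Numerator sine = +0.98129; denominator sine = +0.99719.
Result = 0.0321·3.36·(+0.98129) / (0.0997·(+0.99719)) = +1.0646 rad/s; magnitude 1.0646 rad/s.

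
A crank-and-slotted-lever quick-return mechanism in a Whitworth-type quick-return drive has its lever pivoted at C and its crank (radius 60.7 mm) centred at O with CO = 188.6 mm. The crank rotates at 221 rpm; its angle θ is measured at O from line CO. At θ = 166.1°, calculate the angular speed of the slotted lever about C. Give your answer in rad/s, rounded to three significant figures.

10.1

ω = 23.14 rad/s (from 221 rpm).
Crank pin A relative to C: A = (d + r cosθ, r sinθ); lever angle φ = atan2(r sinθ, d + r cosθ).
Differentiating tanφ: φ̇ = rω(d cosθ + r)/(d² + r² + 2dr cosθ).
d² + r² + 2dr cosθ = |CA|² = 0.0170289 m²;  d cosθ + r = -0.12238 m.
|ω_lever| = |0.0607·23.14·-0.12238| / 0.0170289 = 10.095 rad/s.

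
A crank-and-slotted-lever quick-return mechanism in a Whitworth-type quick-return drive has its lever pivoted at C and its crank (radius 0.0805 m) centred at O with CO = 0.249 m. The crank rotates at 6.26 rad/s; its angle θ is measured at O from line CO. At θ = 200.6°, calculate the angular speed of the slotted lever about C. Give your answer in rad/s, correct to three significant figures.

2.48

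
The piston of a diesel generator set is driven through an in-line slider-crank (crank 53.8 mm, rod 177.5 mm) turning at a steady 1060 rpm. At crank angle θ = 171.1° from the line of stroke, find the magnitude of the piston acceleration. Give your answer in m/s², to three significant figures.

463

ω = 2π·1060/60 = 111 rad/s
x(θ) = r cosθ + √(L² − r² sin²θ); with ω constant, a = ω²·d²x/dθ².
d²x/dθ² = −r cosθ − r²(cos2θ)/√u − r⁴ sin²2θ/(4u^{3/2}),  u = L² − r² sin²θ = 0.031437 m².
Substituting r = 0.0538 m, L = 0.1775 m, θ = 171.1°: d²x/dθ² = +0.037574 m.
a = ω²·d²x/dθ² = (111)²·(+0.037574) = +462.97 m/s²;  |a| = 462.97 m/s².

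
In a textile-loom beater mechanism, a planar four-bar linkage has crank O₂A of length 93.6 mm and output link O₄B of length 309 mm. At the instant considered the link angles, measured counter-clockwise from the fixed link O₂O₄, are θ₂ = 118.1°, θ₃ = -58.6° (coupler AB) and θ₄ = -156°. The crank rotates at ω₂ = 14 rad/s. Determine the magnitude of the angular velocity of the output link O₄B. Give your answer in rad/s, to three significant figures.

ω₂ = 14 rad/s
Differentiating the loop-closure r₂e^{iθ₂}+r₃e^{iθ₃}=r₁+r₄e^{iθ₄} gives r₂ω₂e^{iθ₂}+r₃ω₃e^{iθ₃}=r₄ω₄e^{iθ₄}.
Eliminating the other unknown: ω₄ = r₂ω₂ sin(θ₂−θ₃) / [r₄ sin(θ₄−θ₃)].
Numerator sine = +0.05756; denominator sine = -0.99167.
Result = 0.0936·14·(+0.05756) / (0.309·(-0.99167)) = -0.24617 rad/s; magnitude 0.24617 rad/s.

0.246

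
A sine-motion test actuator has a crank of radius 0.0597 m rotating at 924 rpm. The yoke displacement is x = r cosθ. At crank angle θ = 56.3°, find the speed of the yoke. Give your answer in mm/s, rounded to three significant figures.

4810

ω = 96.76 rad/s (from 924 rpm).
x = r cosθ ⇒ ẋ = −rω sinθ.
|v| = rω|sinθ| = 0.0597·96.76·|sin 56.3°| = 4.8059 m/s = 4805.9 mm/s.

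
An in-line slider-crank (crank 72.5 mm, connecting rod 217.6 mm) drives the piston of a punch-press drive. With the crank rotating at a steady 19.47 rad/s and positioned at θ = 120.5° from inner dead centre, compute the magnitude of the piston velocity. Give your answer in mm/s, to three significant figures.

1000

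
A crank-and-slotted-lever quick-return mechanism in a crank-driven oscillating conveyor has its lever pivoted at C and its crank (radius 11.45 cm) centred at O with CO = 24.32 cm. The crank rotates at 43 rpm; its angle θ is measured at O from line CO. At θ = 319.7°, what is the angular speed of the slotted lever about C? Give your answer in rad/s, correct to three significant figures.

ω = 4.503 rad/s (from 43 rpm).
Crank pin A relative to C: A = (d + r cosθ, r sinθ); lever angle φ = atan2(r sinθ, d + r cosθ).
Differentiating tanφ: φ̇ = rω(d cosθ + r)/(d² + r² + 2dr cosθ).
d² + r² + 2dr cosθ = |CA|² = 0.114732 m²;  d cosθ + r = +0.29998 m.
|ω_lever| = |0.1145·4.503·+0.29998| / 0.114732 = 1.3481 rad/s.

1.35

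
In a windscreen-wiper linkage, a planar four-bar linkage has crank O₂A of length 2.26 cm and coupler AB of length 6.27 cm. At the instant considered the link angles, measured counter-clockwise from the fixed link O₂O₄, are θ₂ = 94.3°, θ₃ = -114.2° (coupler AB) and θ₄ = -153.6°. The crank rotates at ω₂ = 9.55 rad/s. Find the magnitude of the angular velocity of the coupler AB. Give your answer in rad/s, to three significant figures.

ω₂ = 9.55 rad/s
Differentiating the loop-closure r₂e^{iθ₂}+r₃e^{iθ₃}=r₁+r₄e^{iθ₄} gives r₂ω₂e^{iθ₂}+r₃ω₃e^{iθ₃}=r₄ω₄e^{iθ₄}.
Eliminating the other unknown: ω₃ = r₂ω₂ sin(θ₄−θ₂) / [r₃ sin(θ₃−θ₄)].
Numerator sine = +0.92653; denominator sine = +0.63473.
Result = 0.0226·9.55·(+0.92653) / (0.0627·(+0.63473)) = +5.0247 rad/s; magnitude 5.0247 rad/s.

5.02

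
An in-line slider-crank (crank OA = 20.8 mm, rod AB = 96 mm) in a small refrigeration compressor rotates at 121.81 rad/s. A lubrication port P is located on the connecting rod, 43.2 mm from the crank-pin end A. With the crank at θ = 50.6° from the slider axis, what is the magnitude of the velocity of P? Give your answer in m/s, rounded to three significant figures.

2.26

ω = 121.8 rad/s.  Crank-pin speed |V_A| = rω = 2.5336 m/s, perpendicular to OA.
Rod angle: sinφ = −(r/L) sinθ ⇒ φ = -9.638°; ω_rod = −rω cosθ/√(L²−r²sin²θ) = -16.992 rad/s.
V_P = V_A + ω_rod × AP, with AP = 0.0432 m along the rod.
Components: V_Px = −rω sinθ − a·ω_rod·sinφ = -2.0807 m/s;  V_Py = rω cosθ + a·ω_rod·cosφ = +0.8845 m/s.
|V_P| = √(V_Px² + V_Py²) = 2.2609 m/s.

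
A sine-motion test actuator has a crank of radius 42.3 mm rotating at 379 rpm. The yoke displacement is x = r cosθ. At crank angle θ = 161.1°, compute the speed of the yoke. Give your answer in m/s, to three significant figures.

0.544

ω = 39.69 rad/s (from 379 rpm).
x = r cosθ ⇒ ẋ = −rω sinθ.
|v| = rω|sinθ| = 0.0423·39.69·|sin 161.1°| = 0.5438 m/s.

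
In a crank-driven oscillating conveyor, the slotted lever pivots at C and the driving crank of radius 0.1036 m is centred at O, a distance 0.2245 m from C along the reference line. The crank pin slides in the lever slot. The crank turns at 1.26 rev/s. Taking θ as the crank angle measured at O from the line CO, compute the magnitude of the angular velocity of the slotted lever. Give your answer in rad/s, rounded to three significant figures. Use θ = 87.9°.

ω = 7.917 rad/s (from 1.26 rev/s).
Crank pin A relative to C: A = (d + r cosθ, r sinθ); lever angle φ = atan2(r sinθ, d + r cosθ).
Differentiating tanφ: φ̇ = rω(d cosθ + r)/(d² + r² + 2dr cosθ).
d² + r² + 2dr cosθ = |CA|² = 0.0628377 m²;  d cosθ + r = +0.11183 m.
|ω_lever| = |0.1036·7.917·+0.11183| / 0.0628377 = 1.4596 rad/s.

1.46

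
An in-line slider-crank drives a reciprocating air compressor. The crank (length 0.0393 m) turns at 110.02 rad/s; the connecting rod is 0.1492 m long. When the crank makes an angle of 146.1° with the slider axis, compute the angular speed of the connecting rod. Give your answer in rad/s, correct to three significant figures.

ω = 110 rad/s
The rod makes angle φ with the slider axis where L sinφ = r sinθ; differentiating, L cosφ·φ̇ = r ω cosθ.
L cosφ = √(L² − r² sin²θ) = 0.14758 m.
|ω_rod| = r ω |cosθ| / √(L² − r² sin²θ) = 0.0393·110·0.83001/0.14758 = 24.317 rad/s.

24.3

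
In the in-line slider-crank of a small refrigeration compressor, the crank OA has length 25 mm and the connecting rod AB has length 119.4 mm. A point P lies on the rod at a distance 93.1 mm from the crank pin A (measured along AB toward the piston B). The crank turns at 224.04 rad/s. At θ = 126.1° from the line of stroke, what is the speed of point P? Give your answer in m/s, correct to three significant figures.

ω = 224 rad/s.  Crank-pin speed |V_A| = rω = 5.601 m/s, perpendicular to OA.
Rod angle: sinφ = −(r/L) sinθ ⇒ φ = -9.740°; ω_rod = −rω cosθ/√(L²−r²sin²θ) = +28.043 rad/s.
V_P = V_A + ω_rod × AP, with AP = 0.0931 m along the rod.
Components: V_Px = −rω sinθ − a·ω_rod·sinφ = -4.0839 m/s;  V_Py = rω cosθ + a·ω_rod·cosφ = -0.7269 m/s.
|V_P| = √(V_Px² + V_Py²) = 4.148 m/s.

4.15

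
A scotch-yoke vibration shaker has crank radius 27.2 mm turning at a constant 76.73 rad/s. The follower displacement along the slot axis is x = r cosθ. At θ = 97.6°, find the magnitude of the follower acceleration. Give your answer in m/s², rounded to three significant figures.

21.2

ω = 76.73 rad/s
x = r cosθ ⇒ ẍ = −rω² cosθ (ω constant).
|a| = rω²|cosθ| = 0.0272·(76.73)²·|cos 97.6°| = 21.18 m/s².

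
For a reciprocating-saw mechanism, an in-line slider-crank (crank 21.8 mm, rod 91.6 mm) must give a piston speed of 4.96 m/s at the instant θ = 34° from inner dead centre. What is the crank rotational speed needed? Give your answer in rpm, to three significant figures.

For an in-line slider-crank, |v_piston| = rω|sinθ|·[1 + r cosθ/√(L² − r² sin²θ)].
With r = 0.0218 m, L = 0.0916 m, θ = 34°: the bracketed kinematic factor |dx/dθ| = 0.014617 m.
ω = v/|dx/dθ| = 4.96/0.014617 = 339.33 rad/s.
N = 60ω/(2π) = 3240.3 rpm.

3240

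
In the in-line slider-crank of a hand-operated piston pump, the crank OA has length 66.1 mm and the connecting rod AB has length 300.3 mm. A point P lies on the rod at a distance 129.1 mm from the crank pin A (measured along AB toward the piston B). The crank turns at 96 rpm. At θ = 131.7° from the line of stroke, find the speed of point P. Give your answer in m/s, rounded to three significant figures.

0.528

ω = 10.05 rad/s.  Crank-pin speed |V_A| = rω = 0.66451 m/s, perpendicular to OA.
Rod angle: sinφ = −(r/L) sinθ ⇒ φ = -9.459°; ω_rod = −rω cosθ/√(L²−r²sin²θ) = +1.4923 rad/s.
V_P = V_A + ω_rod × AP, with AP = 0.1291 m along the rod.
Components: V_Px = −rω sinθ − a·ω_rod·sinφ = -0.46449 m/s;  V_Py = rω cosθ + a·ω_rod·cosφ = -0.25201 m/s.
|V_P| = √(V_Px² + V_Py²) = 0.52845 m/s.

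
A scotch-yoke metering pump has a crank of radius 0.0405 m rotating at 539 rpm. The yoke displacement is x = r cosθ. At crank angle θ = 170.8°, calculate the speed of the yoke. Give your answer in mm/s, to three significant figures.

365

ω = 56.44 rad/s (from 539 rpm).
x = r cosθ ⇒ ẋ = −rω sinθ.
|v| = rω|sinθ| = 0.0405·56.44·|sin 170.8°| = 0.36549 m/s = 365.49 mm/s.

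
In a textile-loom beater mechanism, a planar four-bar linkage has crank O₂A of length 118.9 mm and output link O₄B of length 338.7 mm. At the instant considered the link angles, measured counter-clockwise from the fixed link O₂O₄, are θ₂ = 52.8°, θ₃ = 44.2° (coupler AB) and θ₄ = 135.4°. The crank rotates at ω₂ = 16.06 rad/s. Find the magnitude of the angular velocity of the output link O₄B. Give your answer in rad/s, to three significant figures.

ω₂ = 16.06 rad/s
Differentiating the loop-closure r₂e^{iθ₂}+r₃e^{iθ₃}=r₁+r₄e^{iθ₄} gives r₂ω₂e^{iθ₂}+r₃ω₃e^{iθ₃}=r₄ω₄e^{iθ₄}.
Eliminating the other unknown: ω₄ = r₂ω₂ sin(θ₂−θ₃) / [r₄ sin(θ₄−θ₃)].
Numerator sine = +0.14954; denominator sine = +0.99978.
Result = 0.1189·16.06·(+0.14954) / (0.3387·(+0.99978)) = +0.84324 rad/s; magnitude 0.84324 rad/s.

0.843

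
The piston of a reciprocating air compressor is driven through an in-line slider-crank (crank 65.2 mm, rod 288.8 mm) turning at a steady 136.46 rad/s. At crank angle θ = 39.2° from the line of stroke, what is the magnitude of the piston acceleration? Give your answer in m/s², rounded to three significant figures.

1000

ω = 136.5 rad/s
x(θ) = r cosθ + √(L² − r² sin²θ); with ω constant, a = ω²·d²x/dθ².
d²x/dθ² = −r cosθ − r²(cos2θ)/√u − r⁴ sin²2θ/(4u^{3/2}),  u = L² − r² sin²θ = 0.0817073 m².
Substituting r = 0.0652 m, L = 0.2888 m, θ = 39.2°: d²x/dθ² = -0.053702 m.
a = ω²·d²x/dθ² = (136.5)²·(-0.053702) = -1000 m/s²;  |a| = 1000 m/s².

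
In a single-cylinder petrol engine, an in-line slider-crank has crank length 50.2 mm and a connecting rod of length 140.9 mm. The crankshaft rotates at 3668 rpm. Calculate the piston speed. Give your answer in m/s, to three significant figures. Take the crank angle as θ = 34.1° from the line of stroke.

ω = 2π·3668/60 = 384.1 rad/s
For an in-line slider-crank, x = r cosθ + √(L² − r² sin²θ), so v = −rω sinθ·[1 + r cosθ/√(L² − r² sin²θ)].
With r = 0.0502 m, L = 0.1409 m, θ = 34.1°: √(L² − r² sin²θ) = 0.13806 m.
v = −0.0502·384.1·0.56064·[1 + 0.0502·0.82806/0.13806] = -14.065 m/s.
|v| = 14.065 m/s.

14.1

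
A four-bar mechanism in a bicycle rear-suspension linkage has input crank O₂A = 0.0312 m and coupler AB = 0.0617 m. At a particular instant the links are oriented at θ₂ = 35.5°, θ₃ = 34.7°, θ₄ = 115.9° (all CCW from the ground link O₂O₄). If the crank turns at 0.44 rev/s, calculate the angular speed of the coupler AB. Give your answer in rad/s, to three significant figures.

ω₂ = 2.765 rad/s (from 0.44 rev/s).
Differentiating the loop-closure r₂e^{iθ₂}+r₃e^{iθ₃}=r₁+r₄e^{iθ₄} gives r₂ω₂e^{iθ₂}+r₃ω₃e^{iθ₃}=r₄ω₄e^{iθ₄}.
Eliminating the other unknown: ω₃ = r₂ω₂ sin(θ₄−θ₂) / [r₃ sin(θ₃−θ₄)].
Numerator sine = +0.98600; denominator sine = -0.98823.
Result = 0.0312·2.765·(+0.98600) / (0.0617·(-0.98823)) = -1.3948 rad/s; magnitude 1.3948 rad/s.

1.39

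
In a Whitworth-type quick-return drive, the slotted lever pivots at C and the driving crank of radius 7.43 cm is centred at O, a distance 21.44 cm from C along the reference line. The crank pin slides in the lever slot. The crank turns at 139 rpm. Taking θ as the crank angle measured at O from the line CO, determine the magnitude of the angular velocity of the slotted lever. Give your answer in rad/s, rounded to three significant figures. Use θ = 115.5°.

0.515

ω = 14.56 rad/s (from 139 rpm).
Crank pin A relative to C: A = (d + r cosθ, r sinθ); lever angle φ = atan2(r sinθ, d + r cosθ).
Differentiating tanφ: φ̇ = rω(d cosθ + r)/(d² + r² + 2dr cosθ).
d² + r² + 2dr cosθ = |CA|² = 0.0377718 m²;  d cosθ + r = -0.018002 m.
|ω_lever| = |0.0743·14.56·-0.018002| / 0.0377718 = 0.51544 rad/s.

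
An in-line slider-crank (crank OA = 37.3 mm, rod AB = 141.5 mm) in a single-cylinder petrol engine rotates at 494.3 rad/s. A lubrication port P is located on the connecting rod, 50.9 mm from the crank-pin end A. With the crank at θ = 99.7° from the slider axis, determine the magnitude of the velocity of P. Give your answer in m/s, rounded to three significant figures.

ω = 494.3 rad/s.  Crank-pin speed |V_A| = rω = 18.437 m/s, perpendicular to OA.
Rod angle: sinφ = −(r/L) sinθ ⇒ φ = -15.060°; ω_rod = −rω cosθ/√(L²−r²sin²θ) = +22.735 rad/s.
V_P = V_A + ω_rod × AP, with AP = 0.0509 m along the rod.
Components: V_Px = −rω sinθ − a·ω_rod·sinφ = -17.873 m/s;  V_Py = rω cosθ + a·ω_rod·cosφ = -1.989 m/s.
|V_P| = √(V_Px² + V_Py²) = 17.983 m/s.

18.0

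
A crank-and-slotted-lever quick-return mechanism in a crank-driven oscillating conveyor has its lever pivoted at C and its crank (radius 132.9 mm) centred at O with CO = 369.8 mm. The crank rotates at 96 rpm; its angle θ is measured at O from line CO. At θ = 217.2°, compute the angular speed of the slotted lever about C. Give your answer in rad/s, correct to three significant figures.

2.84

ω = 10.05 rad/s (from 96 rpm).
Crank pin A relative to C: A = (d + r cosθ, r sinθ); lever angle φ = atan2(r sinθ, d + r cosθ).
Differentiating tanφ: φ̇ = rω(d cosθ + r)/(d² + r² + 2dr cosθ).
d² + r² + 2dr cosθ = |CA|² = 0.0761213 m²;  d cosθ + r = -0.16166 m.
|ω_lever| = |0.1329·10.05·-0.16166| / 0.0761213 = 2.8373 rad/s.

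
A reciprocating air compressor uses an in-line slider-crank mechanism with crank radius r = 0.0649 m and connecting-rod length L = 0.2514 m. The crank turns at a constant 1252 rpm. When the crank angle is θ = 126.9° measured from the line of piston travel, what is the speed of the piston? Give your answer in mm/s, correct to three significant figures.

5730

ω = 2π·1252/60 = 131.1 rad/s
For an in-line slider-crank, x = r cosθ + √(L² − r² sin²θ), so v = −rω sinθ·[1 + r cosθ/√(L² − r² sin²θ)].
With r = 0.0649 m, L = 0.2514 m, θ = 126.9°: √(L² − r² sin²θ) = 0.24598 m.
v = −0.0649·131.1·0.79968·[1 + 0.0649·-0.60042/0.24598] = -5.7266 m/s.
|v| = 5.7266 m/s = 5726.6 mm/s.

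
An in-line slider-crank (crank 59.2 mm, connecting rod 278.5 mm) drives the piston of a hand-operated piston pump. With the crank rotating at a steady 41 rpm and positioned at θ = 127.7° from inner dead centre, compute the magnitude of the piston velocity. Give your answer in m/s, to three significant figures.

0.175

ω = 2π·41/60 = 4.294 rad/s
For an in-line slider-crank, x = r cosθ + √(L² − r² sin²θ), so v = −rω sinθ·[1 + r cosθ/√(L² − r² sin²θ)].
With r = 0.0592 m, L = 0.2785 m, θ = 127.7°: √(L² − r² sin²θ) = 0.27453 m.
v = −0.0592·4.294·0.79122·[1 + 0.0592·-0.61153/0.27453] = -0.17459 m/s.
|v| = 0.17459 m/s.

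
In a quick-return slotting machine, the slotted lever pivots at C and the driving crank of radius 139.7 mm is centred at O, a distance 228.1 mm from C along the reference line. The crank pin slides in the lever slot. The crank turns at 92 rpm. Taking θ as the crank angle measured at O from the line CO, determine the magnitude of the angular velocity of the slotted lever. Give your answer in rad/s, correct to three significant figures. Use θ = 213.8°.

ω = 9.634 rad/s (from 92 rpm).
Crank pin A relative to C: A = (d + r cosθ, r sinθ); lever angle φ = atan2(r sinθ, d + r cosθ).
Differentiating tanφ: φ̇ = rω(d cosθ + r)/(d² + r² + 2dr cosθ).
d² + r² + 2dr cosθ = |CA|² = 0.0185861 m²;  d cosθ + r = -0.049848 m.
|ω_lever| = |0.1397·9.634·-0.049848| / 0.0185861 = 3.6097 rad/s.

3.61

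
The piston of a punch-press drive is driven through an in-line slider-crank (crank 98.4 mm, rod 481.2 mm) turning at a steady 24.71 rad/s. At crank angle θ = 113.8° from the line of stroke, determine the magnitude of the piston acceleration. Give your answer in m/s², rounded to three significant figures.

ω = 24.71 rad/s
x(θ) = r cosθ + √(L² − r² sin²θ); with ω constant, a = ω²·d²x/dθ².
d²x/dθ² = −r cosθ − r²(cos2θ)/√u − r⁴ sin²2θ/(4u^{3/2}),  u = L² − r² sin²θ = 0.223448 m².
Substituting r = 0.0984 m, L = 0.4812 m, θ = 113.8°: d²x/dθ² = +0.0534 m.
a = ω²·d²x/dθ² = (24.71)²·(+0.0534) = +32.605 m/s²;  |a| = 32.605 m/s².

32.6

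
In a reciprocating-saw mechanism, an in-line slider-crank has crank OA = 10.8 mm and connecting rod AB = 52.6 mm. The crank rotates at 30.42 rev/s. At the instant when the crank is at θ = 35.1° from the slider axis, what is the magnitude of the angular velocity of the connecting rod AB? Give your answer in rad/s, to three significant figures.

32.3

ω = 191.1 rad/s (converted from 30.42 rev/s).
The rod makes angle φ with the slider axis where L sinφ = r sinθ; differentiating, L cosφ·φ̇ = r ω cosθ.
L cosφ = √(L² − r² sin²θ) = 0.052232 m.
|ω_rod| = r ω |cosθ| / √(L² − r² sin²θ) = 0.0108·191.1·0.81815/0.052232 = 32.334 rad/s.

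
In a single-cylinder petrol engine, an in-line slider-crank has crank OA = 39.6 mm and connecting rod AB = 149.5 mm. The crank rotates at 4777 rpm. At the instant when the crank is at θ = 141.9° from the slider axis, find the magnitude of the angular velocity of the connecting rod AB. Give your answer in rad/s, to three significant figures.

ω = 500.2 rad/s (converted from 4777 rpm).
The rod makes angle φ with the slider axis where L sinφ = r sinθ; differentiating, L cosφ·φ̇ = r ω cosθ.
L cosφ = √(L² − r² sin²θ) = 0.14749 m.
|ω_rod| = r ω |cosθ| / √(L² − r² sin²θ) = 0.0396·500.2·0.78694/0.14749 = 105.7 rad/s.

106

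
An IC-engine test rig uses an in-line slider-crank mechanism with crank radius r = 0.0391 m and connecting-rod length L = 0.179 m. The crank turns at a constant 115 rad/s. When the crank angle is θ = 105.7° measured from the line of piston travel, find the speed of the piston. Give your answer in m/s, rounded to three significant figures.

4.07

ω = 115 rad/s
For an in-line slider-crank, x = r cosθ + √(L² − r² sin²θ), so v = −rω sinθ·[1 + r cosθ/√(L² − r² sin²θ)].
With r = 0.0391 m, L = 0.179 m, θ = 105.7°: √(L² − r² sin²θ) = 0.175 m.
v = −0.0391·115·0.96269·[1 + 0.0391·-0.27060/0.175] = -4.067 m/s.
|v| = 4.067 m/s.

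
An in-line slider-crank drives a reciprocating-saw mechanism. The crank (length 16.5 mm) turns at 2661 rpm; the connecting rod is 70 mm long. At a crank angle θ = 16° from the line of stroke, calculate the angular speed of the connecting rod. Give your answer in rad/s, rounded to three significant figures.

63.3

ω = 278.7 rad/s (converted from 2661 rpm).
The rod makes angle φ with the slider axis where L sinφ = r sinθ; differentiating, L cosφ·φ̇ = r ω cosθ.
L cosφ = √(L² − r² sin²θ) = 0.069852 m.
|ω_rod| = r ω |cosθ| / √(L² − r² sin²θ) = 0.0165·278.7·0.96126/0.069852 = 63.273 rad/s.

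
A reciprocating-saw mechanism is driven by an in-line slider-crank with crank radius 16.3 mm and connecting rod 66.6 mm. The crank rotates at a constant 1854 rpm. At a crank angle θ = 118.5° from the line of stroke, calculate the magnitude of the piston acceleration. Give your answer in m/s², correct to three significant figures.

ω = 2π·1854/60 = 194.2 rad/s
x(θ) = r cosθ + √(L² − r² sin²θ); with ω constant, a = ω²·d²x/dθ².
d²x/dθ² = −r cosθ − r²(cos2θ)/√u − r⁴ sin²2θ/(4u^{3/2}),  u = L² − r² sin²θ = 0.00423036 m².
Substituting r = 0.0163 m, L = 0.0666 m, θ = 118.5°: d²x/dθ² = +0.0099574 m.
a = ω²·d²x/dθ² = (194.2)²·(+0.0099574) = +375.34 m/s²;  |a| = 375.34 m/s².

375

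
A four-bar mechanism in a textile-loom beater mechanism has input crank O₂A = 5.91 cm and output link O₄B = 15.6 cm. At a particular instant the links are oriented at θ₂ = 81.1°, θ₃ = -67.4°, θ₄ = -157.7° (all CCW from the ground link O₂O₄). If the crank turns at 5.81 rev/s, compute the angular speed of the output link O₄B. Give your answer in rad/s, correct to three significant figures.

ω₂ = 36.51 rad/s (from 5.81 rev/s).
Differentiating the loop-closure r₂e^{iθ₂}+r₃e^{iθ₃}=r₁+r₄e^{iθ₄} gives r₂ω₂e^{iθ₂}+r₃ω₃e^{iθ₃}=r₄ω₄e^{iθ₄}.
Eliminating the other unknown: ω₄ = r₂ω₂ sin(θ₂−θ₃) / [r₄ sin(θ₄−θ₃)].
Numerator sine = +0.52250; denominator sine = -0.99999.
Result = 0.0591·36.51·(+0.52250) / (0.156·(-0.99999)) = -7.2262 rad/s; magnitude 7.2262 rad/s.

7.23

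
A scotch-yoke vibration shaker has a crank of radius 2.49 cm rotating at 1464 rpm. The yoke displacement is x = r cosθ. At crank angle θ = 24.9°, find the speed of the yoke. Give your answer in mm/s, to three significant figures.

ω = 153.3 rad/s (from 1464 rpm).
x = r cosθ ⇒ ẋ = −rω sinθ.
|v| = rω|sinθ| = 0.0249·153.3·|sin 24.9°| = 1.6073 m/s = 1607.3 mm/s.

1610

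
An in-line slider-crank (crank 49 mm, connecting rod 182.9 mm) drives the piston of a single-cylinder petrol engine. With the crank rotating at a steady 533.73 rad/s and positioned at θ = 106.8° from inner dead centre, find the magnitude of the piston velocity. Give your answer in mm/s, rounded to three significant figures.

ω = 533.7 rad/s
For an in-line slider-crank, x = r cosθ + √(L² − r² sin²θ), so v = −rω sinθ·[1 + r cosθ/√(L² − r² sin²θ)].
With r = 0.049 m, L = 0.1829 m, θ = 106.8°: √(L² − r² sin²θ) = 0.17678 m.
v = −0.049·533.7·0.95732·[1 + 0.049·-0.28903/0.17678] = -23.031 m/s.
|v| = 23.031 m/s = 23031 mm/s.

23000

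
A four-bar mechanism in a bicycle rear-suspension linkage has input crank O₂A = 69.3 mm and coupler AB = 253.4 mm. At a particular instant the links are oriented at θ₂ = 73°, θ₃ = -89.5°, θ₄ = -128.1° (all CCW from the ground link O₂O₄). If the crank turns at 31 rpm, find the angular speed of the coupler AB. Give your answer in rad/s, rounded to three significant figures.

ω₂ = 3.246 rad/s (from 31 rpm).
Differentiating the loop-closure r₂e^{iθ₂}+r₃e^{iθ₃}=r₁+r₄e^{iθ₄} gives r₂ω₂e^{iθ₂}+r₃ω₃e^{iθ₃}=r₄ω₄e^{iθ₄}.
Eliminating the other unknown: ω₃ = r₂ω₂ sin(θ₄−θ₂) / [r₃ sin(θ₃−θ₄)].
Numerator sine = +0.36000; denominator sine = +0.62388.
Result = 0.0693·3.246·(+0.36000) / (0.2534·(+0.62388)) = +0.51229 rad/s; magnitude 0.51229 rad/s.

0.512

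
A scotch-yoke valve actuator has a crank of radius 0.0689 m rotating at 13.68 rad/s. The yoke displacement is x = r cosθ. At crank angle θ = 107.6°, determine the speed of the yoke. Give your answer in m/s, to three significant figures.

0.898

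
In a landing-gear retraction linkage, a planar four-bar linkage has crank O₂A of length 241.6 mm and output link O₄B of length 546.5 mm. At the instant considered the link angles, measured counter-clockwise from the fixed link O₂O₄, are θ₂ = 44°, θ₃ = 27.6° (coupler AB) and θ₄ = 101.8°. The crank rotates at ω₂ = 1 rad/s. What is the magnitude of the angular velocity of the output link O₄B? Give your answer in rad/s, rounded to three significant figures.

ω₂ = 1 rad/s
Differentiating the loop-closure r₂e^{iθ₂}+r₃e^{iθ₃}=r₁+r₄e^{iθ₄} gives r₂ω₂e^{iθ₂}+r₃ω₃e^{iθ₃}=r₄ω₄e^{iθ₄}.
Eliminating the other unknown: ω₄ = r₂ω₂ sin(θ₂−θ₃) / [r₄ sin(θ₄−θ₃)].
Numerator sine = +0.28234; denominator sine = +0.96222.
Result = 0.2416·1·(+0.28234) / (0.5465·(+0.96222)) = +0.12972 rad/s; magnitude 0.12972 rad/s.

0.130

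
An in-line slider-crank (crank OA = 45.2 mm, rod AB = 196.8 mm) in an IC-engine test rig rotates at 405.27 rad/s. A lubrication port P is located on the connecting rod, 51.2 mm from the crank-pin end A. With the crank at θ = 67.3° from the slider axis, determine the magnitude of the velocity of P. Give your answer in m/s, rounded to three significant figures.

ω = 405.3 rad/s.  Crank-pin speed |V_A| = rω = 18.318 m/s, perpendicular to OA.
Rod angle: sinφ = −(r/L) sinθ ⇒ φ = -12.233°; ω_rod = −rω cosθ/√(L²−r²sin²θ) = -36.755 rad/s.
V_P = V_A + ω_rod × AP, with AP = 0.0512 m along the rod.
Components: V_Px = −rω sinθ − a·ω_rod·sinφ = -17.298 m/s;  V_Py = rω cosθ + a·ω_rod·cosφ = +5.23 m/s.
|V_P| = √(V_Px² + V_Py²) = 18.071 m/s.

18.1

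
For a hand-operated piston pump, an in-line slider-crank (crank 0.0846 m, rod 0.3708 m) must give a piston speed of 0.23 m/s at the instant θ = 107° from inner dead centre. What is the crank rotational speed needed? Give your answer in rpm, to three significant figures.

For an in-line slider-crank, |v_piston| = rω|sinθ|·[1 + r cosθ/√(L² − r² sin²θ)].
With r = 0.0846 m, L = 0.3708 m, θ = 107°: the bracketed kinematic factor |dx/dθ| = 0.075373 m.
ω = v/|dx/dθ| = 0.23/0.075373 = 3.0515 rad/s.
N = 60ω/(2π) = 29.139 rpm.

29.1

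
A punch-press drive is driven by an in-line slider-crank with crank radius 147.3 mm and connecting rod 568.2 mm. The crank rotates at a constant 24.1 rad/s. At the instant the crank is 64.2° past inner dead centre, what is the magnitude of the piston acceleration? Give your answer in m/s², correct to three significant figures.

23.3

ω = 24.1 rad/s
x(θ) = r cosθ + √(L² − r² sin²θ); with ω constant, a = ω²·d²x/dθ².
d²x/dθ² = −r cosθ − r²(cos2θ)/√u − r⁴ sin²2θ/(4u^{3/2}),  u = L² − r² sin²θ = 0.305264 m².
Substituting r = 0.1473 m, L = 0.5682 m, θ = 64.2°: d²x/dθ² = -0.040145 m.
a = ω²·d²x/dθ² = (24.1)²·(-0.040145) = -23.317 m/s²;  |a| = 23.317 m/s².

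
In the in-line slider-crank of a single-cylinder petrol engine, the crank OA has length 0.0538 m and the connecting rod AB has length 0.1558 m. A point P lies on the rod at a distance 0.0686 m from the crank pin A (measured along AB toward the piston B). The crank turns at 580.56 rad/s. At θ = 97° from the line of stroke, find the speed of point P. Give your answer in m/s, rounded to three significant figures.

30.5

ω = 580.6 rad/s.  Crank-pin speed |V_A| = rω = 31.234 m/s, perpendicular to OA.
Rod angle: sinφ = −(r/L) sinθ ⇒ φ = -20.044°; ω_rod = −rω cosθ/√(L²−r²sin²θ) = +26.007 rad/s.
V_P = V_A + ω_rod × AP, with AP = 0.0686 m along the rod.
Components: V_Px = −rω sinθ − a·ω_rod·sinφ = -30.39 m/s;  V_Py = rω cosθ + a·ω_rod·cosφ = -2.1305 m/s.
|V_P| = √(V_Px² + V_Py²) = 30.464 m/s.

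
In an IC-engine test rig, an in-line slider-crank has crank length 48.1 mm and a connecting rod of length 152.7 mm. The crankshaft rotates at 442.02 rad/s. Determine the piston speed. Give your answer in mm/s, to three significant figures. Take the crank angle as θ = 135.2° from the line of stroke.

11500

ω = 442 rad/s
For an in-line slider-crank, x = r cosθ + √(L² − r² sin²θ), so v = −rω sinθ·[1 + r cosθ/√(L² − r² sin²θ)].
With r = 0.0481 m, L = 0.1527 m, θ = 135.2°: √(L² − r² sin²θ) = 0.14889 m.
v = −0.0481·442·0.70463·[1 + 0.0481·-0.70957/0.14889] = -11.547 m/s.
|v| = 11.547 m/s = 11547 mm/s.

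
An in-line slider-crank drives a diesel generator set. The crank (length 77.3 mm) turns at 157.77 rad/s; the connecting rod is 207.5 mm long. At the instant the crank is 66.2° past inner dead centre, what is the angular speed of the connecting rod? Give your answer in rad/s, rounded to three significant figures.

ω = 157.8 rad/s
The rod makes angle φ with the slider axis where L sinφ = r sinθ; differentiating, L cosφ·φ̇ = r ω cosθ.
L cosφ = √(L² − r² sin²θ) = 0.19507 m.
|ω_rod| = r ω |cosθ| / √(L² − r² sin²θ) = 0.0773·157.8·0.40355/0.19507 = 25.229 rad/s.

25.2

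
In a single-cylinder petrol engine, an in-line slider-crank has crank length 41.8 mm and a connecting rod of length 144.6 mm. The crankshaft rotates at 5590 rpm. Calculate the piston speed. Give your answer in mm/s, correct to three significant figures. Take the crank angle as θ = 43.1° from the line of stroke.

20300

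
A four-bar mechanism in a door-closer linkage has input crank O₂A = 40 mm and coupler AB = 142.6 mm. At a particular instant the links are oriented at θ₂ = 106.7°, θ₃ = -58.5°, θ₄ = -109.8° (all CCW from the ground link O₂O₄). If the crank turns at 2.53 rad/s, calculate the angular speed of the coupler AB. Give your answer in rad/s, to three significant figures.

0.541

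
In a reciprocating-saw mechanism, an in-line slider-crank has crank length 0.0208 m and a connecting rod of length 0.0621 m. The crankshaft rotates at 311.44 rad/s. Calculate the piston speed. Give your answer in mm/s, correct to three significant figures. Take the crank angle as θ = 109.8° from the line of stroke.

5370

ω = 311.4 rad/s
For an in-line slider-crank, x = r cosθ + √(L² − r² sin²θ), so v = −rω sinθ·[1 + r cosθ/√(L² − r² sin²θ)].
With r = 0.0208 m, L = 0.0621 m, θ = 109.8°: √(L² − r² sin²θ) = 0.058936 m.
v = −0.0208·311.4·0.94088·[1 + 0.0208·-0.33874/0.058936] = -5.3663 m/s.
|v| = 5.3663 m/s = 5366.3 mm/s.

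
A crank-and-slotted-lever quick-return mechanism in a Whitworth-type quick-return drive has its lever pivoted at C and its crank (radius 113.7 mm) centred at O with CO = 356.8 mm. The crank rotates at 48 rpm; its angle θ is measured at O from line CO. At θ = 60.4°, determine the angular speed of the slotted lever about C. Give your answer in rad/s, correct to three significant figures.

ω = 5.027 rad/s (from 48 rpm).
Crank pin A relative to C: A = (d + r cosθ, r sinθ); lever angle φ = atan2(r sinθ, d + r cosθ).
Differentiating tanφ: φ̇ = rω(d cosθ + r)/(d² + r² + 2dr cosθ).
d² + r² + 2dr cosθ = |CA|² = 0.180311 m²;  d cosθ + r = +0.28994 m.
|ω_lever| = |0.1137·5.027·+0.28994| / 0.180311 = 0.919 rad/s.

0.919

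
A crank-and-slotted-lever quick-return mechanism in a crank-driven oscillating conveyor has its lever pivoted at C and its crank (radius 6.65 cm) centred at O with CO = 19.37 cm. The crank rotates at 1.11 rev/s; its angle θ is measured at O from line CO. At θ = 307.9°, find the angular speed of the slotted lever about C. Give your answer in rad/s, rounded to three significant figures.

1.49

ω = 6.974 rad/s (from 1.11 rev/s).
Crank pin A relative to C: A = (d + r cosθ, r sinθ); lever angle φ = atan2(r sinθ, d + r cosθ).
Differentiating tanφ: φ̇ = rω(d cosθ + r)/(d² + r² + 2dr cosθ).
d² + r² + 2dr cosθ = |CA|² = 0.0577672 m²;  d cosθ + r = +0.18549 m.
|ω_lever| = |0.0665·6.974·+0.18549| / 0.0577672 = 1.4892 rad/s.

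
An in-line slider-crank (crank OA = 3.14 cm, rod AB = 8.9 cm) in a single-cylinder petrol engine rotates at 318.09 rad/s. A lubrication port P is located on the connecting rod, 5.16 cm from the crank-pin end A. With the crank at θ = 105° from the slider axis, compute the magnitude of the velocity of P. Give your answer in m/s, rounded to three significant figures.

9.17

ω = 318.1 rad/s.  Crank-pin speed |V_A| = rω = 9.988 m/s, perpendicular to OA.
Rod angle: sinφ = −(r/L) sinθ ⇒ φ = -19.925°; ω_rod = −rω cosθ/√(L²−r²sin²θ) = +30.895 rad/s.
V_P = V_A + ω_rod × AP, with AP = 0.0516 m along the rod.
Components: V_Px = −rω sinθ − a·ω_rod·sinφ = -9.1044 m/s;  V_Py = rω cosθ + a·ω_rod·cosφ = -1.0863 m/s.
|V_P| = √(V_Px² + V_Py²) = 9.169 m/s.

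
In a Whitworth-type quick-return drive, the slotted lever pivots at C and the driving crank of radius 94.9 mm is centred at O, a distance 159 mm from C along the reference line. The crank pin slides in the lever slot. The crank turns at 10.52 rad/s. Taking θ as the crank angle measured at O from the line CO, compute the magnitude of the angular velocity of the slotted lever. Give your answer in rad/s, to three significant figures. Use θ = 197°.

ω = 10.52 rad/s
Crank pin A relative to C: A = (d + r cosθ, r sinθ); lever angle φ = atan2(r sinθ, d + r cosθ).
Differentiating tanφ: φ̇ = rω(d cosθ + r)/(d² + r² + 2dr cosθ).
d² + r² + 2dr cosθ = |CA|² = 0.00542745 m²;  d cosθ + r = -0.057152 m.
|ω_lever| = |0.0949·10.52·-0.057152| / 0.00542745 = 10.513 rad/s.

10.5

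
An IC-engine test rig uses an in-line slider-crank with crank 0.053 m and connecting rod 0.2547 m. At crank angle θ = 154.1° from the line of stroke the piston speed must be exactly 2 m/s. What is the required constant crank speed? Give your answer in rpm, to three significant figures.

For an in-line slider-crank, |v_piston| = rω|sinθ|·[1 + r cosθ/√(L² − r² sin²θ)].
With r = 0.053 m, L = 0.2547 m, θ = 154.1°: the bracketed kinematic factor |dx/dθ| = 0.018799 m.
ω = v/|dx/dθ| = 2/0.018799 = 106.39 rad/s.
N = 60ω/(2π) = 1015.9 rpm.

1020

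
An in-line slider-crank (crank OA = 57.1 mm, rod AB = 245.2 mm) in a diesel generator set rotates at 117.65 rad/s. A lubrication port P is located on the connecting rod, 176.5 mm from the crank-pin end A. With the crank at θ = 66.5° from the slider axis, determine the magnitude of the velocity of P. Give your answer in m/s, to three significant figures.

ω = 117.7 rad/s.  Crank-pin speed |V_A| = rω = 6.7178 m/s, perpendicular to OA.
Rod angle: sinφ = −(r/L) sinθ ⇒ φ = -12.331°; ω_rod = −rω cosθ/√(L²−r²sin²θ) = -11.183 rad/s.
V_P = V_A + ω_rod × AP, with AP = 0.1765 m along the rod.
Components: V_Px = −rω sinθ − a·ω_rod·sinφ = -6.5821 m/s;  V_Py = rω cosθ + a·ω_rod·cosφ = +0.75052 m/s.
|V_P| = √(V_Px² + V_Py²) = 6.6248 m/s.

6.62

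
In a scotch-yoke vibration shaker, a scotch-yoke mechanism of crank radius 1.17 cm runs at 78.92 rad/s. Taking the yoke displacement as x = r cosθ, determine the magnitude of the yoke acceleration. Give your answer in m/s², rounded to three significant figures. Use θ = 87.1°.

ω = 78.92 rad/s
x = r cosθ ⇒ ẍ = −rω² cosθ (ω constant).
|a| = rω²|cosθ| = 0.0117·(78.92)²·|cos 87.1°| = 3.6868 m/s².

3.69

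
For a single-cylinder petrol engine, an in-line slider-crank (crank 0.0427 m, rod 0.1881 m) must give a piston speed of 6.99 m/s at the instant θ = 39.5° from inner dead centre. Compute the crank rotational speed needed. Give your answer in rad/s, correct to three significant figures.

For an in-line slider-crank, |v_piston| = rω|sinθ|·[1 + r cosθ/√(L² − r² sin²θ)].
With r = 0.0427 m, L = 0.1881 m, θ = 39.5°: the bracketed kinematic factor |dx/dθ| = 0.031968 m.
ω = v/|dx/dθ| = 6.99/0.031968 = 218.65 rad/s.

219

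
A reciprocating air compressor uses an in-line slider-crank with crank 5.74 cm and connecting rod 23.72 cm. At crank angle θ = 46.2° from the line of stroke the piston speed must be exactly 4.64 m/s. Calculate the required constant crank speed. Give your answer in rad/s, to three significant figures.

95.7

For an in-line slider-crank, |v_piston| = rω|sinθ|·[1 + r cosθ/√(L² − r² sin²θ)].
With r = 0.0574 m, L = 0.2372 m, θ = 46.2°: the bracketed kinematic factor |dx/dθ| = 0.048476 m.
ω = v/|dx/dθ| = 4.64/0.048476 = 95.717 rad/s.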